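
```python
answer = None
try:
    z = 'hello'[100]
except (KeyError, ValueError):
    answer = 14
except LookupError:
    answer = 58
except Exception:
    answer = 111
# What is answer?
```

Step-by-step execution trace:
1. `z = 'hello'[100]` raises IndexError.
2. `except (KeyError, ValueError)` does not match IndexError; skipped.
3. `except LookupError` matches (IndexError is a subclass of LookupError) → answer = 58.
4. `except Exception` is not reached.
Result: 58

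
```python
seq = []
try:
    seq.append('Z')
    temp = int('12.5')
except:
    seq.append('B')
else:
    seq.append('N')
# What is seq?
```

Step-by-step execution trace:
1. try: `seq.append('Z')` → seq = ['Z'].
2. `temp = int('12.5')` raises ValueError.
3. bare `except` matches → `seq.append('B')` → seq = ['Z', 'B'].
4. `else` is skipped (an exception was raised).
Result: ['Z', 'B']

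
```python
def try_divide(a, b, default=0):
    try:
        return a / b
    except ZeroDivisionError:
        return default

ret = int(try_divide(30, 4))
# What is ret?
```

Step-by-step execution trace:
1. `try_divide(30, 4)` enters try: `return 30 / 4` → returns 7.5. No exception raised.
2. `except ZeroDivisionError` is skipped.
3. `int(7.5)` → 7 → ret = 7.
Result: 7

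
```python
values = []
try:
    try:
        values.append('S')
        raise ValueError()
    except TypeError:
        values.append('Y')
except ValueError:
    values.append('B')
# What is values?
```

Step-by-step execution trace:
1. Inner try: `values.append('S')` → values = ['S'].
2. `raise ValueError()` raises ValueError.
3. Inner `except TypeError` does not match ValueError; exception propagates to outer try.
4. Outer `except ValueError` matches → `values.append('B')` → values = ['S', 'B'].
Result: ['S', 'B']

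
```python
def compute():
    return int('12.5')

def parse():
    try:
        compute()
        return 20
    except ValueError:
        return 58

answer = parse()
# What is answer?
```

Step-by-step execution trace:
1. `parse()` calls `compute()`.
2. `compute()` evaluates `int('12.5')`, which raises ValueError; it propagates to the caller.
3. `return 20` is not reached.
4. `except ValueError` in parse matches → returns 58.
5. answer = 58.
Result: 58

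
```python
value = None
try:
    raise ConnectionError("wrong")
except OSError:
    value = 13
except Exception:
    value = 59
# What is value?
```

Step-by-step execution trace:
1. `raise ConnectionError(...)` raises ConnectionError.
2. `except OSError` matches (ConnectionError is a subclass of OSError) → value = 13.
3. `except Exception` is not reached.
Result: 13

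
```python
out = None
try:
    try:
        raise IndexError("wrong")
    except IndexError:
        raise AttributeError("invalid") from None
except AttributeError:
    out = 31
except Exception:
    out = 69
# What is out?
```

Step-by-step execution trace:
1. Inner try raises IndexError; inner `except IndexError` catches it.
2. `raise AttributeError(...) from None` raises AttributeError (from None suppresses __context__, but the active exception is still AttributeError).
3. Outer `except AttributeError` matches → out = 31.
4. `except Exception` is not reached.
Result: 31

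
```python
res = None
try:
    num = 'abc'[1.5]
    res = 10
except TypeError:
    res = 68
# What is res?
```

Step-by-step execution trace:
1. `num = 'abc'[1.5]` raises TypeError.
2. `res = 10` is not reached.
3. `except TypeError` matches → res = 68.
Result: 68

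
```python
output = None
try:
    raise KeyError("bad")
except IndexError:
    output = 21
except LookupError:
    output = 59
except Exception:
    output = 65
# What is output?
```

Step-by-step execution trace:
1. `raise KeyError(...)` raises KeyError.
2. `except IndexError` does not match (KeyError is not a subclass of IndexError); skipped.
3. `except LookupError` matches (KeyError is a subclass of LookupError) → output = 59.
4. `except Exception` is not reached.
Result: 59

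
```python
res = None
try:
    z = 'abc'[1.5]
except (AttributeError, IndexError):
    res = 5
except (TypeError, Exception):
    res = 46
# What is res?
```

Step-by-step execution trace:
1. `z = 'abc'[1.5]` raises TypeError.
2. `except (AttributeError, IndexError)` does not match TypeError; skipped.
3. `except (TypeError, Exception)` matches (TypeError is in the tuple) → res = 46.
Result: 46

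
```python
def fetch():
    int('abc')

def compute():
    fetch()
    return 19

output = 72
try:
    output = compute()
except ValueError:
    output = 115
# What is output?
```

Step-by-step execution trace:
1. output starts at 72.
2. try: `compute()` calls `fetch()`.
3. `fetch()` evaluates `int('abc')`, which raises ValueError; it propagates through compute (uncaught).
4. `return 19` in compute is not reached; the assignment to output does not complete.
5. `except ValueError` matches → output = 115.
Result: 115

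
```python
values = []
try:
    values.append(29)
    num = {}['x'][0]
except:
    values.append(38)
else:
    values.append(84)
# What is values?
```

Step-by-step execution trace:
1. try: `values.append(29)` → values = [29].
2. `num = {}['x'][0]` raises KeyError.
3. bare `except` matches → `values.append(38)` → values = [29, 38].
4. `else` is skipped (an exception was raised).
Result: [29, 38]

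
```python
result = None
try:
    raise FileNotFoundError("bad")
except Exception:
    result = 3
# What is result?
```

Step-by-step execution trace:
1. `raise FileNotFoundError(...)` raises FileNotFoundError.
2. `except Exception` matches (FileNotFoundError is a subclass of Exception) → result = 3.
Result: 3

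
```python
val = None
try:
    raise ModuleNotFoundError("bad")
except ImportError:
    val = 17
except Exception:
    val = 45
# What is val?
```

Step-by-step execution trace:
1. `raise ModuleNotFoundError(...)` raises ModuleNotFoundError.
2. `except ImportError` matches (ModuleNotFoundError is a subclass of ImportError) → val = 17.
3. `except Exception` is not reached.
Result: 17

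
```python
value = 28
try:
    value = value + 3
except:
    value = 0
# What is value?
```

Step-by-step execution trace:
1. value starts at 28.
2. try: `value = value + 3` → value = 31. No exception raised.
3. `except` is skipped.
Result: 31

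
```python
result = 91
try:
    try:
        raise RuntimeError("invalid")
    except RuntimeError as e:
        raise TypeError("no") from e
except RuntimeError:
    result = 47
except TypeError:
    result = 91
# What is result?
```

Step-by-step execution trace:
1. Inner try raises RuntimeError; inner `except RuntimeError as e` catches it.
2. `raise TypeError(...) from e` raises TypeError (RuntimeError is attached as __cause__, but only TypeError is active).
3. Outer `except RuntimeError` does not match TypeError; skipped.
4. Outer `except TypeError` matches → result = 91.
Result: 91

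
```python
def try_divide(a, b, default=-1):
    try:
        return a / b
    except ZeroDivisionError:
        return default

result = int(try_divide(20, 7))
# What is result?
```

Step-by-step execution trace:
1. `try_divide(20, 7)` enters try: `return 20 / 7` → returns 2.857142857142857. No exception raised.
2. `except ZeroDivisionError` is skipped.
3. `int(2.857142857142857)` → 2 → result = 2.
Result: 2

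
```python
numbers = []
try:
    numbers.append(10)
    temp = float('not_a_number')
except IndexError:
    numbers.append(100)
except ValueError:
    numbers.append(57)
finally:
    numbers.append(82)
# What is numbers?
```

Step-by-step execution trace:
1. try: `numbers.append(10)` → numbers = [10].
2. `temp = float('not_a_number')` raises ValueError.
3. `except IndexError` does not match ValueError; skipped.
4. `except ValueError` matches → `numbers.append(57)` → numbers = [10, 57].
5. finally always runs: `numbers.append(82)` → numbers = [10, 57, 82].
Result: [10, 57, 82]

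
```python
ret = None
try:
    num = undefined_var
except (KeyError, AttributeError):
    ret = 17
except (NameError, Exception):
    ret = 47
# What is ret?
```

Step-by-step execution trace:
1. `num = undefined_var` raises NameError.
2. `except (KeyError, AttributeError)` does not match NameError; skipped.
3. `except (NameError, Exception)` matches (NameError is in the tuple) → ret = 47.
Result: 47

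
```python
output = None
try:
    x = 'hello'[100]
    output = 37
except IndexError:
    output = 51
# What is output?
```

Step-by-step execution trace:
1. `x = 'hello'[100]` raises IndexError.
2. `output = 37` is not reached.
3. `except IndexError` matches → output = 51.
Result: 51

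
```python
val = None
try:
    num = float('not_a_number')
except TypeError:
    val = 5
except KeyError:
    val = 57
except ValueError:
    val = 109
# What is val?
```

Step-by-step execution trace:
1. `num = float('not_a_number')` raises ValueError.
2. `except TypeError` does not match ValueError; skipped.
3. `except KeyError` does not match ValueError; skipped.
4. `except ValueError` matches → val = 109.
Result: 109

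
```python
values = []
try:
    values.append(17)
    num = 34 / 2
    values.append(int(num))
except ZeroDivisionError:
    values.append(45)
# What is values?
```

Step-by-step execution trace:
1. try: `values.append(17)` → values = [17].
2. `num = 34 / 2` → num = 17.0. No exception raised.
3. `values.append(int(num))` → values = [17, 17].
4. `except ZeroDivisionError` is skipped (no exception was raised).
Result: [17, 17]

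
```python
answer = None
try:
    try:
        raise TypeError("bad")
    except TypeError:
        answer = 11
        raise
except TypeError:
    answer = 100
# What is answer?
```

Step-by-step execution trace:
1. Inner try: `raise TypeError("bad")` raises TypeError.
2. Inner `except TypeError` matches → answer = 11.
3. bare `raise` re-raises the same TypeError.
4. Outer `except TypeError` matches → answer = 100.
Result: 100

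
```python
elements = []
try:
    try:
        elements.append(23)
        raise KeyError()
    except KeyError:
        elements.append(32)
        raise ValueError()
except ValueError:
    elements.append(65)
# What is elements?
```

Step-by-step execution trace:
1. Inner try: `elements.append(23)` → elements = [23].
2. `raise KeyError()` raises KeyError.
3. Inner `except KeyError` matches → `elements.append(32)` → elements = [23, 32].
4. `raise ValueError()` raises ValueError; propagates to outer try.
5. Outer `except ValueError` matches → `elements.append(65)` → elements = [23, 32, 65].
Result: [23, 32, 65]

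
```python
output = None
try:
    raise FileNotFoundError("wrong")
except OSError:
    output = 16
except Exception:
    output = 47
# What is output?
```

Step-by-step execution trace:
1. `raise FileNotFoundError(...)` raises FileNotFoundError.
2. `except OSError` matches (FileNotFoundError is a subclass of OSError) → output = 16.
3. `except Exception` is not reached.
Result: 16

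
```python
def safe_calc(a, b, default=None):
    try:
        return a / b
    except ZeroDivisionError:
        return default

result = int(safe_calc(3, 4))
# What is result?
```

Step-by-step execution trace:
1. `safe_calc(3, 4)` enters try: `return 3 / 4` → returns 0.75. No exception raised.
2. `except ZeroDivisionError` is skipped.
3. `int(0.75)` → 0 → result = 0.
Result: 0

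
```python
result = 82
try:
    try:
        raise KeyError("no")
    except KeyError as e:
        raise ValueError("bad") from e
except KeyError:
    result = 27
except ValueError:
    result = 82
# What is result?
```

Step-by-step execution trace:
1. Inner try raises KeyError; inner `except KeyError as e` catches it.
2. `raise ValueError(...) from e` raises ValueError (KeyError is attached as __cause__, but only ValueError is active).
3. Outer `except KeyError` does not match ValueError; skipped.
4. Outer `except ValueError` matches → result = 82.
Result: 82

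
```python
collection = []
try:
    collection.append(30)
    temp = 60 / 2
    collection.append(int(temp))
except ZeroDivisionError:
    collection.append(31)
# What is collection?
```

Step-by-step execution trace:
1. try: `collection.append(30)` → collection = [30].
2. `temp = 60 / 2` → temp = 30.0. No exception raised.
3. `collection.append(int(temp))` → collection = [30, 30].
4. `except ZeroDivisionError` is skipped (no exception was raised).
Result: [30, 30]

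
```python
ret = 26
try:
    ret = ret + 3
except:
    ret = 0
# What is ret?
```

Step-by-step execution trace:
1. ret starts at 26.
2. try: `ret = ret + 3` → ret = 29. No exception raised.
3. `except` is skipped.
Result: 29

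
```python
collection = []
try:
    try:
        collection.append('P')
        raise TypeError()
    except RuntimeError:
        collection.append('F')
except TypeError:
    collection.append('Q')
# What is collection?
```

Step-by-step execution trace:
1. Inner try: `collection.append('P')` → collection = ['P'].
2. `raise TypeError()` raises TypeError.
3. Inner `except RuntimeError` does not match TypeError; exception propagates to outer try.
4. Outer `except TypeError` matches → `collection.append('Q')` → collection = ['P', 'Q'].
Result: ['P', 'Q']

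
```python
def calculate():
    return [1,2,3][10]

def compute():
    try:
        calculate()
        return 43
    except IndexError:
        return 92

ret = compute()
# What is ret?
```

Step-by-step execution trace:
1. `compute()` calls `calculate()`.
2. `calculate()` evaluates `[1,2,3][10]`, which raises IndexError; it propagates to the caller.
3. `return 43` is not reached.
4. `except IndexError` in compute matches → returns 92.
5. ret = 92.
Result: 92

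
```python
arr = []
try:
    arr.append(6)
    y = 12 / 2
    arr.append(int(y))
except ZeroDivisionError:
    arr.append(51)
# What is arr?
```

Step-by-step execution trace:
1. try: `arr.append(6)` → arr = [6].
2. `y = 12 / 2` → y = 6.0. No exception raised.
3. `arr.append(int(y))` → arr = [6, 6].
4. `except ZeroDivisionError` is skipped (no exception was raised).
Result: [6, 6]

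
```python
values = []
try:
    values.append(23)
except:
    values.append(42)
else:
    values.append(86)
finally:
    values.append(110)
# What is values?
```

Step-by-step execution trace:
1. try: `values.append(23)` → values = [23]. No exception raised.
2. `except` is skipped.
3. `else` runs: `values.append(86)` → values = [23, 86].
4. `finally` always runs: `values.append(110)` → values = [23, 86, 110].
Result: [23, 86, 110]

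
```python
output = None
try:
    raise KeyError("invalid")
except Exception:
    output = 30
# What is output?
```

Step-by-step execution trace:
1. `raise KeyError(...)` raises KeyError.
2. `except Exception` matches (KeyError is a subclass of Exception) → output = 30.
Result: 30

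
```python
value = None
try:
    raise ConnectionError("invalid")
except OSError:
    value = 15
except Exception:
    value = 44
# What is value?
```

Step-by-step execution trace:
1. `raise ConnectionError(...)` raises ConnectionError.
2. `except OSError` matches (ConnectionError is a subclass of OSError) → value = 15.
3. `except Exception` is not reached.
Result: 15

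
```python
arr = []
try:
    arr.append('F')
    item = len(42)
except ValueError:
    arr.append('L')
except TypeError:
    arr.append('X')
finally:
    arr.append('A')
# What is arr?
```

Step-by-step execution trace:
1. try: `arr.append('F')` → arr = ['F'].
2. `item = len(42)` raises TypeError.
3. `except ValueError` does not match TypeError; skipped.
4. `except TypeError` matches → `arr.append('X')` → arr = ['F', 'X'].
5. finally always runs: `arr.append('A')` → arr = ['F', 'X', 'A'].
Result: ['F', 'X', 'A']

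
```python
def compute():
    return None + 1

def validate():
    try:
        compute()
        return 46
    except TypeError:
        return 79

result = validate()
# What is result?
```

Step-by-step execution trace:
1. `validate()` calls `compute()`.
2. `compute()` evaluates `None + 1`, which raises TypeError; it propagates to the caller.
3. `return 46` is not reached.
4. `except TypeError` in validate matches → returns 79.
5. result = 79.
Result: 79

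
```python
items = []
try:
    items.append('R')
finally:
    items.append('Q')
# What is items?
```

Step-by-step execution trace:
1. try: `items.append('R')` → items = ['R'].
2. The try body completes without raising.
3. finally always runs: `items.append('Q')` → items = ['R', 'Q'].
Result: ['R', 'Q']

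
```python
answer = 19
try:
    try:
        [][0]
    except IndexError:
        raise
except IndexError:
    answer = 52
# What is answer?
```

Step-by-step execution trace:
1. Inner try: `[][0]` raises IndexError.
2. Inner `except IndexError` matches; bare `raise` re-raises the same IndexError.
3. Outer `except IndexError` matches → answer = 52.
Result: 52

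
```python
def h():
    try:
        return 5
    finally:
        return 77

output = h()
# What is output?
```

Step-by-step execution trace:
1. `h()` enters try: `return 5` sets pending return value 5.
2. Before returning, `finally: return 77` runs and overrides the pending return.
3. h() returns 77 → output = 77.
Result: 77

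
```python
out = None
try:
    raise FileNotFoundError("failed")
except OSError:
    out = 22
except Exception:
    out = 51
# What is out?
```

Step-by-step execution trace:
1. `raise FileNotFoundError(...)` raises FileNotFoundError.
2. `except OSError` matches (FileNotFoundError is a subclass of OSError) → out = 22.
3. `except Exception` is not reached.
Result: 22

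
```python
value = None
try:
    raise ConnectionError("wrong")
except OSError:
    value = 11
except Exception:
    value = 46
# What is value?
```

Step-by-step execution trace:
1. `raise ConnectionError(...)` raises ConnectionError.
2. `except OSError` matches (ConnectionError is a subclass of OSError) → value = 11.
3. `except Exception` is not reached.
Result: 11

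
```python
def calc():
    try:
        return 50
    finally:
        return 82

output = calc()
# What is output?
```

Step-by-step execution trace:
1. `calc()` enters try: `return 50` sets pending return value 50.
2. Before returning, `finally: return 82` runs and overrides the pending return.
3. calc() returns 82 → output = 82.
Result: 82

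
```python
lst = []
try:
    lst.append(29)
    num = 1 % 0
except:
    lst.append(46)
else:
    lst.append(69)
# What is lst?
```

Step-by-step execution trace:
1. try: `lst.append(29)` → lst = [29].
2. `num = 1 % 0` raises ZeroDivisionError.
3. bare `except` matches → `lst.append(46)` → lst = [29, 46].
4. `else` is skipped (an exception was raised).
Result: [29, 46]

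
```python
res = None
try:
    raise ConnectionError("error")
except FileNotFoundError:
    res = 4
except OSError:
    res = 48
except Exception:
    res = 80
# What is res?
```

Step-by-step execution trace:
1. `raise ConnectionError(...)` raises ConnectionError.
2. `except FileNotFoundError` does not match (ConnectionError is not a subclass of FileNotFoundError); skipped.
3. `except OSError` matches (ConnectionError is a subclass of OSError) → res = 48.
4. `except Exception` is not reached.
Result: 48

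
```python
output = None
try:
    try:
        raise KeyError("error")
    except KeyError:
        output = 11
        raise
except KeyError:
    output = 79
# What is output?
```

Step-by-step execution trace:
1. Inner try: `raise KeyError("error")` raises KeyError.
2. Inner `except KeyError` matches → output = 11.
3. bare `raise` re-raises the same KeyError.
4. Outer `except KeyError` matches → output = 79.
Result: 79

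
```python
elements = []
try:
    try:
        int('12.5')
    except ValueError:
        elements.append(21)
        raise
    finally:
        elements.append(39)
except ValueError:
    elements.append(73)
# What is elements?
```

Step-by-step execution trace:
1. Inner try: `int('12.5')` raises ValueError.
2. Inner `except ValueError` matches → `elements.append(21)` → elements = [21].
3. bare `raise` re-raises ValueError.
4. Inner `finally` runs during unwinding: `elements.append(39)` → elements = [21, 39].
5. Outer `except ValueError` matches → `elements.append(73)` → elements = [21, 39, 73].
Result: [21, 39, 73]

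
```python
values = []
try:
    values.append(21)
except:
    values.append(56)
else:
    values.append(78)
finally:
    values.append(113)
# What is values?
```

Step-by-step execution trace:
1. try: `values.append(21)` → values = [21]. No exception raised.
2. `except` is skipped.
3. `else` runs: `values.append(78)` → values = [21, 78].
4. `finally` always runs: `values.append(113)` → values = [21, 78, 113].
Result: [21, 78, 113]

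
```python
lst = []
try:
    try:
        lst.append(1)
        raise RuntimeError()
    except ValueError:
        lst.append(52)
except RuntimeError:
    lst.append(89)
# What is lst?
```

Step-by-step execution trace:
1. Inner try: `lst.append(1)` → lst = [1].
2. `raise RuntimeError()` raises RuntimeError.
3. Inner `except ValueError` does not match RuntimeError; exception propagates to outer try.
4. Outer `except RuntimeError` matches → `lst.append(89)` → lst = [1, 89].
Result: [1, 89]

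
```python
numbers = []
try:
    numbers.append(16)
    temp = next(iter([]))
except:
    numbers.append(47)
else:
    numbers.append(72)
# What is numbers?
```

Step-by-step execution trace:
1. try: `numbers.append(16)` → numbers = [16].
2. `temp = next(iter([]))` raises StopIteration.
3. bare `except` matches → `numbers.append(47)` → numbers = [16, 47].
4. `else` is skipped (an exception was raised).
Result: [16, 47]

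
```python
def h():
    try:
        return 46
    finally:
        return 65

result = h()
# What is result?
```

Step-by-step execution trace:
1. `h()` enters try: `return 46` sets pending return value 46.
2. Before returning, `finally: return 65` runs and overrides the pending return.
3. h() returns 65 → result = 65.
Result: 65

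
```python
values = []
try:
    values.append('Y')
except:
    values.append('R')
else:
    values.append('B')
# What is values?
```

Step-by-step execution trace:
1. try: `values.append('Y')` → values = ['Y']. No exception raised.
2. `except` is skipped.
3. `else` runs (try completed without exception): `values.append('B')` → values = ['Y', 'B'].
Result: ['Y', 'B']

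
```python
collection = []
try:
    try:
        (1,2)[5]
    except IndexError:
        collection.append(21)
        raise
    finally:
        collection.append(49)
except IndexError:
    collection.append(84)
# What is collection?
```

Step-by-step execution trace:
1. Inner try: `(1,2)[5]` raises IndexError.
2. Inner `except IndexError` matches → `collection.append(21)` → collection = [21].
3. bare `raise` re-raises IndexError.
4. Inner `finally` runs during unwinding: `collection.append(49)` → collection = [21, 49].
5. Outer `except IndexError` matches → `collection.append(84)` → collection = [21, 49, 84].
Result: [21, 49, 84]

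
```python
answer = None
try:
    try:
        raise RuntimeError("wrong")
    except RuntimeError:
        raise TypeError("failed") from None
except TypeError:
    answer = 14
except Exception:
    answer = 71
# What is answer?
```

Step-by-step execution trace:
1. Inner try raises RuntimeError; inner `except RuntimeError` catches it.
2. `raise TypeError(...) from None` raises TypeError (from None suppresses __context__, but the active exception is still TypeError).
3. Outer `except TypeError` matches → answer = 14.
4. `except Exception` is not reached.
Result: 14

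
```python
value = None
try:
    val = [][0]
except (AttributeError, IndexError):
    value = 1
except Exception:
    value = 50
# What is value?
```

Step-by-step execution trace:
1. `val = [][0]` raises IndexError.
2. `except (AttributeError, IndexError)` matches (IndexError is in the tuple) → value = 1.
3. `except Exception` is not reached.
Result: 1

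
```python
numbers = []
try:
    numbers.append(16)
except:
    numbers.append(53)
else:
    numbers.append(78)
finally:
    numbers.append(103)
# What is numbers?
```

Step-by-step execution trace:
1. try: `numbers.append(16)` → numbers = [16]. No exception raised.
2. `except` is skipped.
3. `else` runs: `numbers.append(78)` → numbers = [16, 78].
4. `finally` always runs: `numbers.append(103)` → numbers = [16, 78, 103].
Result: [16, 78, 103]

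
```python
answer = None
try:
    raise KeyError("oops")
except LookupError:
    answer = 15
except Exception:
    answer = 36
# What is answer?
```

Step-by-step execution trace:
1. `raise KeyError(...)` raises KeyError.
2. `except LookupError` matches (KeyError is a subclass of LookupError) → answer = 15.
3. `except Exception` is not reached.
Result: 15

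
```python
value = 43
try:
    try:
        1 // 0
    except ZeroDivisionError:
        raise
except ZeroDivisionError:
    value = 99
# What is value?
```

Step-by-step execution trace:
1. Inner try: `1 // 0` raises ZeroDivisionError.
2. Inner `except ZeroDivisionError` matches; bare `raise` re-raises the same ZeroDivisionError.
3. Outer `except ZeroDivisionError` matches → value = 99.
Result: 99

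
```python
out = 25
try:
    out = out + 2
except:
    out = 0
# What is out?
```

Step-by-step execution trace:
1. out starts at 25.
2. try: `out = out + 2` → out = 27. No exception raised.
3. `except` is skipped.
Result: 27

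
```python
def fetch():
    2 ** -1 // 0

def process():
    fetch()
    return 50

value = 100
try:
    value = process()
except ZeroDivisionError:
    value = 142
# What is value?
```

Step-by-step execution trace:
1. value starts at 100.
2. try: `process()` calls `fetch()`.
3. `fetch()` evaluates `2 ** -1 // 0`, which raises ZeroDivisionError; it propagates through process (uncaught).
4. `return 50` in process is not reached; the assignment to value does not complete.
5. `except ZeroDivisionError` matches → value = 142.
Result: 142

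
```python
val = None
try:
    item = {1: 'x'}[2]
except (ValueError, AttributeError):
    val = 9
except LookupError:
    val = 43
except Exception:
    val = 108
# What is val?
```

Step-by-step execution trace:
1. `item = {1: 'x'}[2]` raises KeyError.
2. `except (ValueError, AttributeError)` does not match KeyError; skipped.
3. `except LookupError` matches (KeyError is a subclass of LookupError) → val = 43.
4. `except Exception` is not reached.
Result: 43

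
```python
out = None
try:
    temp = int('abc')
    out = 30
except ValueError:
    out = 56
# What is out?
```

Step-by-step execution trace:
1. `temp = int('abc')` raises ValueError.
2. `out = 30` is not reached.
3. `except ValueError` matches → out = 56.
Result: 56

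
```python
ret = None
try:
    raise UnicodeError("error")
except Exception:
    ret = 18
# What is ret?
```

Step-by-step execution trace:
1. `raise UnicodeError(...)` raises UnicodeError.
2. `except Exception` matches (UnicodeError is a subclass of Exception) → ret = 18.
Result: 18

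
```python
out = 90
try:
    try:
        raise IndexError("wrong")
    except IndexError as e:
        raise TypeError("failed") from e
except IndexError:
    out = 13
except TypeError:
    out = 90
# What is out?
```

Step-by-step execution trace:
1. Inner try raises IndexError; inner `except IndexError as e` catches it.
2. `raise TypeError(...) from e` raises TypeError (IndexError is attached as __cause__, but only TypeError is active).
3. Outer `except IndexError` does not match TypeError; skipped.
4. Outer `except TypeError` matches → out = 90.
Result: 90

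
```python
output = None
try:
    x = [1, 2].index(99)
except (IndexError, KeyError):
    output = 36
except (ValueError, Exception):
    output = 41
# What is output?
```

Step-by-step execution trace:
1. `x = [1, 2].index(99)` raises ValueError.
2. `except (IndexError, KeyError)` does not match ValueError; skipped.
3. `except (ValueError, Exception)` matches (ValueError is in the tuple) → output = 41.
Result: 41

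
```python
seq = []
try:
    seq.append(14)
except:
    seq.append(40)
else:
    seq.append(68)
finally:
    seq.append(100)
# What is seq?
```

Step-by-step execution trace:
1. try: `seq.append(14)` → seq = [14]. No exception raised.
2. `except` is skipped.
3. `else` runs: `seq.append(68)` → seq = [14, 68].
4. `finally` always runs: `seq.append(100)` → seq = [14, 68, 100].
Result: [14, 68, 100]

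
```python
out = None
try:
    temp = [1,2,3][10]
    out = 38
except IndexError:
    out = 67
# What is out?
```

Step-by-step execution trace:
1. `temp = [1,2,3][10]` raises IndexError.
2. `out = 38` is not reached.
3. `except IndexError` matches → out = 67.
Result: 67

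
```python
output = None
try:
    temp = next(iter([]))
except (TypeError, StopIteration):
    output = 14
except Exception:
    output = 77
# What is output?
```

Step-by-step execution trace:
1. `temp = next(iter([]))` raises StopIteration.
2. `except (TypeError, StopIteration)` matches (StopIteration is in the tuple) → output = 14.
3. `except Exception` is not reached.
Result: 14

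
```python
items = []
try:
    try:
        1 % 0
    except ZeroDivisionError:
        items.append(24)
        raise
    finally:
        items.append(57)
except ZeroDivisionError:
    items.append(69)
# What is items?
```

Step-by-step execution trace:
1. Inner try: `1 % 0` raises ZeroDivisionError.
2. Inner `except ZeroDivisionError` matches → `items.append(24)` → items = [24].
3. bare `raise` re-raises ZeroDivisionError.
4. Inner `finally` runs during unwinding: `items.append(57)` → items = [24, 57].
5. Outer `except ZeroDivisionError` matches → `items.append(69)` → items = [24, 57, 69].
Result: [24, 57, 69]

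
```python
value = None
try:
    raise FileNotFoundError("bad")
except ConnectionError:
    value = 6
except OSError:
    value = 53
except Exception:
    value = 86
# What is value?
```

Step-by-step execution trace:
1. `raise FileNotFoundError(...)` raises FileNotFoundError.
2. `except ConnectionError` does not match (FileNotFoundError is not a subclass of ConnectionError); skipped.
3. `except OSError` matches (FileNotFoundError is a subclass of OSError) → value = 53.
4. `except Exception` is not reached.
Result: 53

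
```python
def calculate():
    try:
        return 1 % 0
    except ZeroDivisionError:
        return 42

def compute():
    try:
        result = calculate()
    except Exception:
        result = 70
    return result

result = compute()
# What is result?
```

Step-by-step execution trace:
1. `compute()` calls `calculate()`.
2. In calculate: `1 % 0` raises ZeroDivisionError; `except ZeroDivisionError` catches it → returns 42.
3. In compute: `result = calculate()` → result = 42. No exception reaches compute.
4. `except Exception` is skipped; compute returns 42.
5. result = 42.
Result: 42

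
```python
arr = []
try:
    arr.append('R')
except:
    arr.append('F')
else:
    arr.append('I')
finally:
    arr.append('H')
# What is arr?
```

Step-by-step execution trace:
1. try: `arr.append('R')` → arr = ['R']. No exception raised.
2. `except` is skipped.
3. `else` runs: `arr.append('I')` → arr = ['R', 'I'].
4. `finally` always runs: `arr.append('H')` → arr = ['R', 'I', 'H'].
Result: ['R', 'I', 'H']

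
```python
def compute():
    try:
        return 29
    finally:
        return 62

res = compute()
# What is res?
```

Step-by-step execution trace:
1. `compute()` enters try: `return 29` sets pending return value 29.
2. Before returning, `finally: return 62` runs and overrides the pending return.
3. compute() returns 62 → res = 62.
Result: 62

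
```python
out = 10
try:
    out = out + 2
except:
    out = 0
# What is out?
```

Step-by-step execution trace:
1. out starts at 10.
2. try: `out = out + 2` → out = 12. No exception raised.
3. `except` is skipped.
Result: 12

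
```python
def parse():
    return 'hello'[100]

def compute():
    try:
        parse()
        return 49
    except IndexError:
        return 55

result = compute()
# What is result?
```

Step-by-step execution trace:
1. `compute()` calls `parse()`.
2. `parse()` evaluates `'hello'[100]`, which raises IndexError; it propagates to the caller.
3. `return 49` is not reached.
4. `except IndexError` in compute matches → returns 55.
5. result = 55.
Result: 55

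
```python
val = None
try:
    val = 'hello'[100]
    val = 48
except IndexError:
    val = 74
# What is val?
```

Step-by-step execution trace:
1. `val = 'hello'[100]` raises IndexError.
2. `val = 48` is not reached.
3. `except IndexError` matches → val = 74.
Result: 74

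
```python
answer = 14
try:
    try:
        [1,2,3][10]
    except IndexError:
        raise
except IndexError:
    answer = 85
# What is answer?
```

Step-by-step execution trace:
1. Inner try: `[1,2,3][10]` raises IndexError.
2. Inner `except IndexError` matches; bare `raise` re-raises the same IndexError.
3. Outer `except IndexError` matches → answer = 85.
Result: 85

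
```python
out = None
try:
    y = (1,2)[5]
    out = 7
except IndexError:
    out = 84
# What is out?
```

Step-by-step execution trace:
1. `y = (1,2)[5]` raises IndexError.
2. `out = 7` is not reached.
3. `except IndexError` matches → out = 84.
Result: 84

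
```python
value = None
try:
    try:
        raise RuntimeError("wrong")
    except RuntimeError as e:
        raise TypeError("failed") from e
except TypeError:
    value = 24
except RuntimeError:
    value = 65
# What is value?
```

Step-by-step execution trace:
1. Inner try raises RuntimeError; inner `except RuntimeError as e` catches it.
2. `raise TypeError(...) from e` raises TypeError (RuntimeError is attached as __cause__, but only TypeError is active).
3. Outer `except TypeError` matches → value = 24.
4. `except RuntimeError` is not reached.
Result: 24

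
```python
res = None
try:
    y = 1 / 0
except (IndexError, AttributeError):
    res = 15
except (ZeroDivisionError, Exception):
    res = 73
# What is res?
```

Step-by-step execution trace:
1. `y = 1 / 0` raises ZeroDivisionError.
2. `except (IndexError, AttributeError)` does not match ZeroDivisionError; skipped.
3. `except (ZeroDivisionError, Exception)` matches (ZeroDivisionError is in the tuple) → res = 73.
Result: 73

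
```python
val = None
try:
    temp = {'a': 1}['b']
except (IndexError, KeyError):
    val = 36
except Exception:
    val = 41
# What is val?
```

Step-by-step execution trace:
1. `temp = {'a': 1}['b']` raises KeyError.
2. `except (IndexError, KeyError)` matches (KeyError is in the tuple) → val = 36.
3. `except Exception` is not reached.
Result: 36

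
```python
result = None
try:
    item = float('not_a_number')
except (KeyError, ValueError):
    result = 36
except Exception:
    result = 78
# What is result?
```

Step-by-step execution trace:
1. `item = float('not_a_number')` raises ValueError.
2. `except (KeyError, ValueError)` matches (ValueError is in the tuple) → result = 36.
3. `except Exception` is not reached.
Result: 36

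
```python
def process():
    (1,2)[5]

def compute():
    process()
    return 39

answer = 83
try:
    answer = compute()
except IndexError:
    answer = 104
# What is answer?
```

Step-by-step execution trace:
1. answer starts at 83.
2. try: `compute()` calls `process()`.
3. `process()` evaluates `(1,2)[5]`, which raises IndexError; it propagates through compute (uncaught).
4. `return 39` in compute is not reached; the assignment to answer does not complete.
5. `except IndexError` matches → answer = 104.
Result: 104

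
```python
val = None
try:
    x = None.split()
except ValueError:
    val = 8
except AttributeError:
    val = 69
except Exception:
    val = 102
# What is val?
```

Step-by-step execution trace:
1. `x = None.split()` raises AttributeError.
2. `except ValueError` does not match AttributeError; skipped.
3. `except AttributeError` matches → val = 69.
4. Remaining except clauses are skipped.
Result: 69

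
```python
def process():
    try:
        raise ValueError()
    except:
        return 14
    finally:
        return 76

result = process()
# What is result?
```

Step-by-step execution trace:
1. `process()` enters try: `raise ValueError()` raises ValueError.
2. bare `except` matches → `return 14` sets pending return value 14.
3. Before returning, `finally: return 76` runs and overrides the pending return.
4. process() returns 76 → result = 76.
Result: 76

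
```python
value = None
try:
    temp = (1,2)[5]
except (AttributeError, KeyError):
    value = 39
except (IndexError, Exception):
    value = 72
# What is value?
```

Step-by-step execution trace:
1. `temp = (1,2)[5]` raises IndexError.
2. `except (AttributeError, KeyError)` does not match IndexError; skipped.
3. `except (IndexError, Exception)` matches (IndexError is in the tuple) → value = 72.
Result: 72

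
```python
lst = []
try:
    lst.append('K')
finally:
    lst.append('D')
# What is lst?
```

Step-by-step execution trace:
1. try: `lst.append('K')` → lst = ['K'].
2. The try body completes without raising.
3. finally always runs: `lst.append('D')` → lst = ['K', 'D'].
Result: ['K', 'D']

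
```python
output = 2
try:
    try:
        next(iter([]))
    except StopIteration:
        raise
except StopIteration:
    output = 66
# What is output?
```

Step-by-step execution trace:
1. Inner try: `next(iter([]))` raises StopIteration.
2. Inner `except StopIteration` matches; bare `raise` re-raises the same StopIteration.
3. Outer `except StopIteration` matches → output = 66.
Result: 66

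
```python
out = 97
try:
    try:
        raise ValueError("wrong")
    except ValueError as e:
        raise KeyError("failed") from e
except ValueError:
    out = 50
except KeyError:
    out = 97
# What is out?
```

Step-by-step execution trace:
1. Inner try raises ValueError; inner `except ValueError as e` catches it.
2. `raise KeyError(...) from e` raises KeyError (ValueError is attached as __cause__, but only KeyError is active).
3. Outer `except ValueError` does not match KeyError; skipped.
4. Outer `except KeyError` matches → out = 97.
Result: 97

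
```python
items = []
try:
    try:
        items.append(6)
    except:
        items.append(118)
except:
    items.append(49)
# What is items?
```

Step-by-step execution trace:
1. Inner try: `items.append(6)` → items = [6]. No exception raised.
2. Inner `except` is skipped.
3. Inner try completes normally; outer `except` is skipped.
Result: [6]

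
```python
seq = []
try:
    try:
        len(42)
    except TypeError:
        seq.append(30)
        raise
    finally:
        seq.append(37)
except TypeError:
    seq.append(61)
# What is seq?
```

Step-by-step execution trace:
1. Inner try: `len(42)` raises TypeError.
2. Inner `except TypeError` matches → `seq.append(30)` → seq = [30].
3. bare `raise` re-raises TypeError.
4. Inner `finally` runs during unwinding: `seq.append(37)` → seq = [30, 37].
5. Outer `except TypeError` matches → `seq.append(61)` → seq = [30, 37, 61].
Result: [30, 37, 61]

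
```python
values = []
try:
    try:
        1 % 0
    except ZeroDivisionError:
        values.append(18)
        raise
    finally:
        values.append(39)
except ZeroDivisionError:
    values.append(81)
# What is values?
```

Step-by-step execution trace:
1. Inner try: `1 % 0` raises ZeroDivisionError.
2. Inner `except ZeroDivisionError` matches → `values.append(18)` → values = [18].
3. bare `raise` re-raises ZeroDivisionError.
4. Inner `finally` runs during unwinding: `values.append(39)` → values = [18, 39].
5. Outer `except ZeroDivisionError` matches → `values.append(81)` → values = [18, 39, 81].
Result: [18, 39, 81]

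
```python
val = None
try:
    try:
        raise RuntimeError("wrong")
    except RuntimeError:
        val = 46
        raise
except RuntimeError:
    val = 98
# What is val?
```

Step-by-step execution trace:
1. Inner try: `raise RuntimeError("wrong")` raises RuntimeError.
2. Inner `except RuntimeError` matches → val = 46.
3. bare `raise` re-raises the same RuntimeError.
4. Outer `except RuntimeError` matches → val = 98.
Result: 98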